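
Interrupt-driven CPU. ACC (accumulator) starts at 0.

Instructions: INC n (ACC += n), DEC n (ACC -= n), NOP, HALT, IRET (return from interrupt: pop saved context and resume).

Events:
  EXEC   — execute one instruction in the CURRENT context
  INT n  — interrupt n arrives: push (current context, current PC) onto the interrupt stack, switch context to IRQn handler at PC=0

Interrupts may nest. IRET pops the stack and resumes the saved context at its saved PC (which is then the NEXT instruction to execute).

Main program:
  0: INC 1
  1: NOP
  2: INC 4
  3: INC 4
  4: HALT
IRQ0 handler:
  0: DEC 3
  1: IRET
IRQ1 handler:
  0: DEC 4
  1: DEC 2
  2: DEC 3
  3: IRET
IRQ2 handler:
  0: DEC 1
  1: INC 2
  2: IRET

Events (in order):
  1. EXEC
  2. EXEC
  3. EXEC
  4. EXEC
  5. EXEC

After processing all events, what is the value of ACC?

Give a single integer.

Event 1 (EXEC): [MAIN] PC=0: INC 1 -> ACC=1
Event 2 (EXEC): [MAIN] PC=1: NOP
Event 3 (EXEC): [MAIN] PC=2: INC 4 -> ACC=5
Event 4 (EXEC): [MAIN] PC=3: INC 4 -> ACC=9
Event 5 (EXEC): [MAIN] PC=4: HALT

Answer: 9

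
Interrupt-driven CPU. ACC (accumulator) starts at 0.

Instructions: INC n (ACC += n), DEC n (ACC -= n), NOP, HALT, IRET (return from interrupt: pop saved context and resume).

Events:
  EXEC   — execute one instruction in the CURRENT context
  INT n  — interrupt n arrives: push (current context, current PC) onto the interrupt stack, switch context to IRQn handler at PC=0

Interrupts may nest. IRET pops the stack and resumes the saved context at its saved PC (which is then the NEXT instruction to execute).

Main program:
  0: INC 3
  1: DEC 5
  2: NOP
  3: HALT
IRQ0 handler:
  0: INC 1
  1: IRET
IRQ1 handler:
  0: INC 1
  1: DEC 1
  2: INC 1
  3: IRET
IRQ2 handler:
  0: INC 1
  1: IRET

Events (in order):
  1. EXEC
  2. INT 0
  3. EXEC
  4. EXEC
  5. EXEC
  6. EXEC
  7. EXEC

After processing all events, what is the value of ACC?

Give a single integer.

Answer: -1

Derivation:
Event 1 (EXEC): [MAIN] PC=0: INC 3 -> ACC=3
Event 2 (INT 0): INT 0 arrives: push (MAIN, PC=1), enter IRQ0 at PC=0 (depth now 1)
Event 3 (EXEC): [IRQ0] PC=0: INC 1 -> ACC=4
Event 4 (EXEC): [IRQ0] PC=1: IRET -> resume MAIN at PC=1 (depth now 0)
Event 5 (EXEC): [MAIN] PC=1: DEC 5 -> ACC=-1
Event 6 (EXEC): [MAIN] PC=2: NOP
Event 7 (EXEC): [MAIN] PC=3: HALT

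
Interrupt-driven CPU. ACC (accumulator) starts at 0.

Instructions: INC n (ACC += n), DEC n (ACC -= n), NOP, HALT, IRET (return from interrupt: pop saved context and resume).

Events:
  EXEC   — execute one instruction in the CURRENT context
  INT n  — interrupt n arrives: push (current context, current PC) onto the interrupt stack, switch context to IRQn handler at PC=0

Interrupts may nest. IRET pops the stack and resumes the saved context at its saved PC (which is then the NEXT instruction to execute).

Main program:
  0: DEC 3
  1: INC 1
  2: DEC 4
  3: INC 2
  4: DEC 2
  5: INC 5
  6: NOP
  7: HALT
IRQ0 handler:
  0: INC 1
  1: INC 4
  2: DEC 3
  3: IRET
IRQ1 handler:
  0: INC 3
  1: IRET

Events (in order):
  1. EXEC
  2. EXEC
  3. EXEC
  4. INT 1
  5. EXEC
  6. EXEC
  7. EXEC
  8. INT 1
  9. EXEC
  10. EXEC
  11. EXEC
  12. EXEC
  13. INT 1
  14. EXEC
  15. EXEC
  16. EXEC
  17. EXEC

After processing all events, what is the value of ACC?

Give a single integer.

Event 1 (EXEC): [MAIN] PC=0: DEC 3 -> ACC=-3
Event 2 (EXEC): [MAIN] PC=1: INC 1 -> ACC=-2
Event 3 (EXEC): [MAIN] PC=2: DEC 4 -> ACC=-6
Event 4 (INT 1): INT 1 arrives: push (MAIN, PC=3), enter IRQ1 at PC=0 (depth now 1)
Event 5 (EXEC): [IRQ1] PC=0: INC 3 -> ACC=-3
Event 6 (EXEC): [IRQ1] PC=1: IRET -> resume MAIN at PC=3 (depth now 0)
Event 7 (EXEC): [MAIN] PC=3: INC 2 -> ACC=-1
Event 8 (INT 1): INT 1 arrives: push (MAIN, PC=4), enter IRQ1 at PC=0 (depth now 1)
Event 9 (EXEC): [IRQ1] PC=0: INC 3 -> ACC=2
Event 10 (EXEC): [IRQ1] PC=1: IRET -> resume MAIN at PC=4 (depth now 0)
Event 11 (EXEC): [MAIN] PC=4: DEC 2 -> ACC=0
Event 12 (EXEC): [MAIN] PC=5: INC 5 -> ACC=5
Event 13 (INT 1): INT 1 arrives: push (MAIN, PC=6), enter IRQ1 at PC=0 (depth now 1)
Event 14 (EXEC): [IRQ1] PC=0: INC 3 -> ACC=8
Event 15 (EXEC): [IRQ1] PC=1: IRET -> resume MAIN at PC=6 (depth now 0)
Event 16 (EXEC): [MAIN] PC=6: NOP
Event 17 (EXEC): [MAIN] PC=7: HALT

Answer: 8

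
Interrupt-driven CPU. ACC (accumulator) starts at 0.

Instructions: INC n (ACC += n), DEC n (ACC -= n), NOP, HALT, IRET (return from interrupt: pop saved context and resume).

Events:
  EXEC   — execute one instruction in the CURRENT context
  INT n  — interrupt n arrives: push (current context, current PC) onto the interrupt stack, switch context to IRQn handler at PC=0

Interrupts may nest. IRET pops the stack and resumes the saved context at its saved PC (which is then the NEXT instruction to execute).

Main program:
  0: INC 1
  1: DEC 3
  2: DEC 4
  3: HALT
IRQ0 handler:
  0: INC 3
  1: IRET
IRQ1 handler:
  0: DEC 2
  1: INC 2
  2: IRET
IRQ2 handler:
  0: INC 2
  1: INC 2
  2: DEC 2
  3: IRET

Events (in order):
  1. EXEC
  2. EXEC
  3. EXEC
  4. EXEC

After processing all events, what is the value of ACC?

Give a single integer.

Answer: -6

Derivation:
Event 1 (EXEC): [MAIN] PC=0: INC 1 -> ACC=1
Event 2 (EXEC): [MAIN] PC=1: DEC 3 -> ACC=-2
Event 3 (EXEC): [MAIN] PC=2: DEC 4 -> ACC=-6
Event 4 (EXEC): [MAIN] PC=3: HALT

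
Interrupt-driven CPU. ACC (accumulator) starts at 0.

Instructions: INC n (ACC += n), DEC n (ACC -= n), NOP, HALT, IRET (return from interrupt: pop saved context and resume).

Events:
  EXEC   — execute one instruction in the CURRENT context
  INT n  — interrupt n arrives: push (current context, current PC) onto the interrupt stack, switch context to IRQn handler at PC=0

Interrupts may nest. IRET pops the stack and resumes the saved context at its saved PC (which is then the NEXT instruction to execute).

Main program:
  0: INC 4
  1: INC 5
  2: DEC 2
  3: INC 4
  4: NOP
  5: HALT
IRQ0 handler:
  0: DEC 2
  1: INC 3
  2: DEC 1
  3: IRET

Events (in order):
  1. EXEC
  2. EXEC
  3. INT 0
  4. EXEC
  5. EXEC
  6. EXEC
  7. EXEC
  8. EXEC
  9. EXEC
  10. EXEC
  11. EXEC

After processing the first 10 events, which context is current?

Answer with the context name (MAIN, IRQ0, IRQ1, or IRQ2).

Event 1 (EXEC): [MAIN] PC=0: INC 4 -> ACC=4
Event 2 (EXEC): [MAIN] PC=1: INC 5 -> ACC=9
Event 3 (INT 0): INT 0 arrives: push (MAIN, PC=2), enter IRQ0 at PC=0 (depth now 1)
Event 4 (EXEC): [IRQ0] PC=0: DEC 2 -> ACC=7
Event 5 (EXEC): [IRQ0] PC=1: INC 3 -> ACC=10
Event 6 (EXEC): [IRQ0] PC=2: DEC 1 -> ACC=9
Event 7 (EXEC): [IRQ0] PC=3: IRET -> resume MAIN at PC=2 (depth now 0)
Event 8 (EXEC): [MAIN] PC=2: DEC 2 -> ACC=7
Event 9 (EXEC): [MAIN] PC=3: INC 4 -> ACC=11
Event 10 (EXEC): [MAIN] PC=4: NOP

Answer: MAIN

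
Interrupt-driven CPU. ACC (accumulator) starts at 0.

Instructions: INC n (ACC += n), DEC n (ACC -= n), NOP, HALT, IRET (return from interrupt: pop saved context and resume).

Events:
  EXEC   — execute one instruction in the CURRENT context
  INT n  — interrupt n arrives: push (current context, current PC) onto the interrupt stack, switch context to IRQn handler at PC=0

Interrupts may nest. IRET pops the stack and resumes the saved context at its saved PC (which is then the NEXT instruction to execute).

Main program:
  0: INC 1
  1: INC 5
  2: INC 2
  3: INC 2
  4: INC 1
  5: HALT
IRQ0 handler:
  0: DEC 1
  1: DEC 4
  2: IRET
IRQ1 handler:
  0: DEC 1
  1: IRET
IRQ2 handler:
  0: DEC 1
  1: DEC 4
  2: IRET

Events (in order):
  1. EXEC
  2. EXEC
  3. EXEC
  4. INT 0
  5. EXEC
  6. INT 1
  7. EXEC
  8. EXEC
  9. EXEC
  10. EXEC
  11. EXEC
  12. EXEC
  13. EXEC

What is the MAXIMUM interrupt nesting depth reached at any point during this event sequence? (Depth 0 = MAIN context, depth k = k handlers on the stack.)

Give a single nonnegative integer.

Event 1 (EXEC): [MAIN] PC=0: INC 1 -> ACC=1 [depth=0]
Event 2 (EXEC): [MAIN] PC=1: INC 5 -> ACC=6 [depth=0]
Event 3 (EXEC): [MAIN] PC=2: INC 2 -> ACC=8 [depth=0]
Event 4 (INT 0): INT 0 arrives: push (MAIN, PC=3), enter IRQ0 at PC=0 (depth now 1) [depth=1]
Event 5 (EXEC): [IRQ0] PC=0: DEC 1 -> ACC=7 [depth=1]
Event 6 (INT 1): INT 1 arrives: push (IRQ0, PC=1), enter IRQ1 at PC=0 (depth now 2) [depth=2]
Event 7 (EXEC): [IRQ1] PC=0: DEC 1 -> ACC=6 [depth=2]
Event 8 (EXEC): [IRQ1] PC=1: IRET -> resume IRQ0 at PC=1 (depth now 1) [depth=1]
Event 9 (EXEC): [IRQ0] PC=1: DEC 4 -> ACC=2 [depth=1]
Event 10 (EXEC): [IRQ0] PC=2: IRET -> resume MAIN at PC=3 (depth now 0) [depth=0]
Event 11 (EXEC): [MAIN] PC=3: INC 2 -> ACC=4 [depth=0]
Event 12 (EXEC): [MAIN] PC=4: INC 1 -> ACC=5 [depth=0]
Event 13 (EXEC): [MAIN] PC=5: HALT [depth=0]
Max depth observed: 2

Answer: 2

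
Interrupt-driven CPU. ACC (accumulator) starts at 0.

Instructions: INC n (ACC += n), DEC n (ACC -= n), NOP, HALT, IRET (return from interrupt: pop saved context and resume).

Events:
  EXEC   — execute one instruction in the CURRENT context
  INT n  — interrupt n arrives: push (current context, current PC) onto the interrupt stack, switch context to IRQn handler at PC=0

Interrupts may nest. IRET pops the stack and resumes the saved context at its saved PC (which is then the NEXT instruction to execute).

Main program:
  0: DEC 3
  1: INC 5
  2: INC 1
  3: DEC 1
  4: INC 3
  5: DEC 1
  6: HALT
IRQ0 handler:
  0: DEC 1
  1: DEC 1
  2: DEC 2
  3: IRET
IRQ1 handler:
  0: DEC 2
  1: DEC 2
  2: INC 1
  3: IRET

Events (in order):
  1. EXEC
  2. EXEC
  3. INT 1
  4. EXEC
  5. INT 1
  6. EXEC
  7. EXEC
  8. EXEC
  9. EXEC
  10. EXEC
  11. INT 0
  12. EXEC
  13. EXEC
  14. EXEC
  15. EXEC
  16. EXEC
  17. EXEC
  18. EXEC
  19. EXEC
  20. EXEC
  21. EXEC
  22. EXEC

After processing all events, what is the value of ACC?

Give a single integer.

Answer: -6

Derivation:
Event 1 (EXEC): [MAIN] PC=0: DEC 3 -> ACC=-3
Event 2 (EXEC): [MAIN] PC=1: INC 5 -> ACC=2
Event 3 (INT 1): INT 1 arrives: push (MAIN, PC=2), enter IRQ1 at PC=0 (depth now 1)
Event 4 (EXEC): [IRQ1] PC=0: DEC 2 -> ACC=0
Event 5 (INT 1): INT 1 arrives: push (IRQ1, PC=1), enter IRQ1 at PC=0 (depth now 2)
Event 6 (EXEC): [IRQ1] PC=0: DEC 2 -> ACC=-2
Event 7 (EXEC): [IRQ1] PC=1: DEC 2 -> ACC=-4
Event 8 (EXEC): [IRQ1] PC=2: INC 1 -> ACC=-3
Event 9 (EXEC): [IRQ1] PC=3: IRET -> resume IRQ1 at PC=1 (depth now 1)
Event 10 (EXEC): [IRQ1] PC=1: DEC 2 -> ACC=-5
Event 11 (INT 0): INT 0 arrives: push (IRQ1, PC=2), enter IRQ0 at PC=0 (depth now 2)
Event 12 (EXEC): [IRQ0] PC=0: DEC 1 -> ACC=-6
Event 13 (EXEC): [IRQ0] PC=1: DEC 1 -> ACC=-7
Event 14 (EXEC): [IRQ0] PC=2: DEC 2 -> ACC=-9
Event 15 (EXEC): [IRQ0] PC=3: IRET -> resume IRQ1 at PC=2 (depth now 1)
Event 16 (EXEC): [IRQ1] PC=2: INC 1 -> ACC=-8
Event 17 (EXEC): [IRQ1] PC=3: IRET -> resume MAIN at PC=2 (depth now 0)
Event 18 (EXEC): [MAIN] PC=2: INC 1 -> ACC=-7
Event 19 (EXEC): [MAIN] PC=3: DEC 1 -> ACC=-8
Event 20 (EXEC): [MAIN] PC=4: INC 3 -> ACC=-5
Event 21 (EXEC): [MAIN] PC=5: DEC 1 -> ACC=-6
Event 22 (EXEC): [MAIN] PC=6: HALT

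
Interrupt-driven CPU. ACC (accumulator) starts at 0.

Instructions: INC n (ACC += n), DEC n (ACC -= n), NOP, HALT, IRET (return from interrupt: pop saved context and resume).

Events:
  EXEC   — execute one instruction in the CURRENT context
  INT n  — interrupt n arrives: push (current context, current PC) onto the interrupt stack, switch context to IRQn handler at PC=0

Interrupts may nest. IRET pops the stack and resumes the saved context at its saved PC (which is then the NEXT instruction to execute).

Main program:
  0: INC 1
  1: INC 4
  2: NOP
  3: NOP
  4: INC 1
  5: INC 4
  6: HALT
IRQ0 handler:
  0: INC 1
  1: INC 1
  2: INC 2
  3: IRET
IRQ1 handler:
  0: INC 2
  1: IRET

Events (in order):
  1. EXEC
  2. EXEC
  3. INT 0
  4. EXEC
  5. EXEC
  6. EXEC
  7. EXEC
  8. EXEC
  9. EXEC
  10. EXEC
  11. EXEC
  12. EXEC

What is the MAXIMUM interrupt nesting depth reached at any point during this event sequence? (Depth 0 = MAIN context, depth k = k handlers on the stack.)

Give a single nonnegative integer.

Event 1 (EXEC): [MAIN] PC=0: INC 1 -> ACC=1 [depth=0]
Event 2 (EXEC): [MAIN] PC=1: INC 4 -> ACC=5 [depth=0]
Event 3 (INT 0): INT 0 arrives: push (MAIN, PC=2), enter IRQ0 at PC=0 (depth now 1) [depth=1]
Event 4 (EXEC): [IRQ0] PC=0: INC 1 -> ACC=6 [depth=1]
Event 5 (EXEC): [IRQ0] PC=1: INC 1 -> ACC=7 [depth=1]
Event 6 (EXEC): [IRQ0] PC=2: INC 2 -> ACC=9 [depth=1]
Event 7 (EXEC): [IRQ0] PC=3: IRET -> resume MAIN at PC=2 (depth now 0) [depth=0]
Event 8 (EXEC): [MAIN] PC=2: NOP [depth=0]
Event 9 (EXEC): [MAIN] PC=3: NOP [depth=0]
Event 10 (EXEC): [MAIN] PC=4: INC 1 -> ACC=10 [depth=0]
Event 11 (EXEC): [MAIN] PC=5: INC 4 -> ACC=14 [depth=0]
Event 12 (EXEC): [MAIN] PC=6: HALT [depth=0]
Max depth observed: 1

Answer: 1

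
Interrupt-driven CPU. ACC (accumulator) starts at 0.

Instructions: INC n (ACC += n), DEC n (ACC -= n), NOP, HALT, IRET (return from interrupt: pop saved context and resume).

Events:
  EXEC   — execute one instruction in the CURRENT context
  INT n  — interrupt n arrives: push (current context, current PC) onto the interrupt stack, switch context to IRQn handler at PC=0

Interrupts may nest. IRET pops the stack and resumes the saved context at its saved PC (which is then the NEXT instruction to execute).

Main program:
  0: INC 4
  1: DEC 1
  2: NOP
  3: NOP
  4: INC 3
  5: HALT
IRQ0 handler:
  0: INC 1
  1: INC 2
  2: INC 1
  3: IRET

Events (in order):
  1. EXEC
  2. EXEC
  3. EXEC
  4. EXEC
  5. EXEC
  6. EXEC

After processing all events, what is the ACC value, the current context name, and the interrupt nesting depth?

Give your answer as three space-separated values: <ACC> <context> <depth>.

Event 1 (EXEC): [MAIN] PC=0: INC 4 -> ACC=4
Event 2 (EXEC): [MAIN] PC=1: DEC 1 -> ACC=3
Event 3 (EXEC): [MAIN] PC=2: NOP
Event 4 (EXEC): [MAIN] PC=3: NOP
Event 5 (EXEC): [MAIN] PC=4: INC 3 -> ACC=6
Event 6 (EXEC): [MAIN] PC=5: HALT

Answer: 6 MAIN 0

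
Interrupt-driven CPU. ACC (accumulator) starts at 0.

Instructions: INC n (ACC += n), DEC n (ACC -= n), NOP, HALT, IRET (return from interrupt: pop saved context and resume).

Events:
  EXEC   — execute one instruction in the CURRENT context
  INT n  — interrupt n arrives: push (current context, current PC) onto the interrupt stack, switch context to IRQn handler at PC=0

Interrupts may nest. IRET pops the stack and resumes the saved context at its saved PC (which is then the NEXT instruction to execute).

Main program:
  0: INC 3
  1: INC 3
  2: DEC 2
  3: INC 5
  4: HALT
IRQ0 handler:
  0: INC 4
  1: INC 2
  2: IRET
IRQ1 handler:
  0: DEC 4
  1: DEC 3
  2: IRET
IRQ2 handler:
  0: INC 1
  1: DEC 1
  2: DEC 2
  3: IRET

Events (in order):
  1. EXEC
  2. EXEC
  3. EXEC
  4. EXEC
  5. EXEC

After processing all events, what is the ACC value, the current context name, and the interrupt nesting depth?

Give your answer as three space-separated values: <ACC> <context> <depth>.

Answer: 9 MAIN 0

Derivation:
Event 1 (EXEC): [MAIN] PC=0: INC 3 -> ACC=3
Event 2 (EXEC): [MAIN] PC=1: INC 3 -> ACC=6
Event 3 (EXEC): [MAIN] PC=2: DEC 2 -> ACC=4
Event 4 (EXEC): [MAIN] PC=3: INC 5 -> ACC=9
Event 5 (EXEC): [MAIN] PC=4: HALT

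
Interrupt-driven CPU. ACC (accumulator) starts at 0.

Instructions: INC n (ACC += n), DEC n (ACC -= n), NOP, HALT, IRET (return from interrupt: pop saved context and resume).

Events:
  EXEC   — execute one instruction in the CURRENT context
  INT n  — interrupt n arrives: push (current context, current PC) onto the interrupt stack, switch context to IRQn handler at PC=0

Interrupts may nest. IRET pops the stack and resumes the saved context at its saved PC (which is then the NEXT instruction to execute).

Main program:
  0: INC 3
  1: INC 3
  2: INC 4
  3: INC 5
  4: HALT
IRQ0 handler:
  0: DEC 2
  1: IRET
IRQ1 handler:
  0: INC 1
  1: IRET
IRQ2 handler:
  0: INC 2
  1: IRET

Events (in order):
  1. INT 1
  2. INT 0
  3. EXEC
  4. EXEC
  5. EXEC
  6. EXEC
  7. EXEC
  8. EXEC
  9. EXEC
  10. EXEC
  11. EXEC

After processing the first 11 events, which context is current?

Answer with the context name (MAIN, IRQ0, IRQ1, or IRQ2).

Event 1 (INT 1): INT 1 arrives: push (MAIN, PC=0), enter IRQ1 at PC=0 (depth now 1)
Event 2 (INT 0): INT 0 arrives: push (IRQ1, PC=0), enter IRQ0 at PC=0 (depth now 2)
Event 3 (EXEC): [IRQ0] PC=0: DEC 2 -> ACC=-2
Event 4 (EXEC): [IRQ0] PC=1: IRET -> resume IRQ1 at PC=0 (depth now 1)
Event 5 (EXEC): [IRQ1] PC=0: INC 1 -> ACC=-1
Event 6 (EXEC): [IRQ1] PC=1: IRET -> resume MAIN at PC=0 (depth now 0)
Event 7 (EXEC): [MAIN] PC=0: INC 3 -> ACC=2
Event 8 (EXEC): [MAIN] PC=1: INC 3 -> ACC=5
Event 9 (EXEC): [MAIN] PC=2: INC 4 -> ACC=9
Event 10 (EXEC): [MAIN] PC=3: INC 5 -> ACC=14
Event 11 (EXEC): [MAIN] PC=4: HALT

Answer: MAIN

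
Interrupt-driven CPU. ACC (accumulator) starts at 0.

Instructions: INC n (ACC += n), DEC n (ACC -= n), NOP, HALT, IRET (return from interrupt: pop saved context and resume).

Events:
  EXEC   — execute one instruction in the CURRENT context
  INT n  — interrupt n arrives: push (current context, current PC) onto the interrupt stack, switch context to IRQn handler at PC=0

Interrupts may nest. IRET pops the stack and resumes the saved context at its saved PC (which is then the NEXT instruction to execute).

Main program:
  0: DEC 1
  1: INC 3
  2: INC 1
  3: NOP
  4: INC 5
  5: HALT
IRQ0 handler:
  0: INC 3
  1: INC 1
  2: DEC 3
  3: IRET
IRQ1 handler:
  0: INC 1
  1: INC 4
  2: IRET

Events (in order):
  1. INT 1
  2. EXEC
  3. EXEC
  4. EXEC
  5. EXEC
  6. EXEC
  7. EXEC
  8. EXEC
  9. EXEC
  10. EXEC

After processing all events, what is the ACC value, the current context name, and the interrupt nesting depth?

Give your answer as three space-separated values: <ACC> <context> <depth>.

Event 1 (INT 1): INT 1 arrives: push (MAIN, PC=0), enter IRQ1 at PC=0 (depth now 1)
Event 2 (EXEC): [IRQ1] PC=0: INC 1 -> ACC=1
Event 3 (EXEC): [IRQ1] PC=1: INC 4 -> ACC=5
Event 4 (EXEC): [IRQ1] PC=2: IRET -> resume MAIN at PC=0 (depth now 0)
Event 5 (EXEC): [MAIN] PC=0: DEC 1 -> ACC=4
Event 6 (EXEC): [MAIN] PC=1: INC 3 -> ACC=7
Event 7 (EXEC): [MAIN] PC=2: INC 1 -> ACC=8
Event 8 (EXEC): [MAIN] PC=3: NOP
Event 9 (EXEC): [MAIN] PC=4: INC 5 -> ACC=13
Event 10 (EXEC): [MAIN] PC=5: HALT

Answer: 13 MAIN 0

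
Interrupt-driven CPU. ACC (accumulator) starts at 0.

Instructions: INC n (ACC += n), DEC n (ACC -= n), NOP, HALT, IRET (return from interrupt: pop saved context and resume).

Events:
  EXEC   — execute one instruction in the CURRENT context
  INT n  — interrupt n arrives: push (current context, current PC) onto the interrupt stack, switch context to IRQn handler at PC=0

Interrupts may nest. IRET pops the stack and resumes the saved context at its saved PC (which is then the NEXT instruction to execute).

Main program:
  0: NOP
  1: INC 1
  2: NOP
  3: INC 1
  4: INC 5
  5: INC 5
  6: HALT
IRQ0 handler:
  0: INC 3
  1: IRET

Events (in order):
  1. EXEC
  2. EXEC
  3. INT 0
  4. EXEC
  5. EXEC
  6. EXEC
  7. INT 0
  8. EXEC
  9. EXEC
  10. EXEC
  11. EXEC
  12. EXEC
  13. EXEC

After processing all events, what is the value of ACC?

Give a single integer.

Event 1 (EXEC): [MAIN] PC=0: NOP
Event 2 (EXEC): [MAIN] PC=1: INC 1 -> ACC=1
Event 3 (INT 0): INT 0 arrives: push (MAIN, PC=2), enter IRQ0 at PC=0 (depth now 1)
Event 4 (EXEC): [IRQ0] PC=0: INC 3 -> ACC=4
Event 5 (EXEC): [IRQ0] PC=1: IRET -> resume MAIN at PC=2 (depth now 0)
Event 6 (EXEC): [MAIN] PC=2: NOP
Event 7 (INT 0): INT 0 arrives: push (MAIN, PC=3), enter IRQ0 at PC=0 (depth now 1)
Event 8 (EXEC): [IRQ0] PC=0: INC 3 -> ACC=7
Event 9 (EXEC): [IRQ0] PC=1: IRET -> resume MAIN at PC=3 (depth now 0)
Event 10 (EXEC): [MAIN] PC=3: INC 1 -> ACC=8
Event 11 (EXEC): [MAIN] PC=4: INC 5 -> ACC=13
Event 12 (EXEC): [MAIN] PC=5: INC 5 -> ACC=18
Event 13 (EXEC): [MAIN] PC=6: HALT

Answer: 18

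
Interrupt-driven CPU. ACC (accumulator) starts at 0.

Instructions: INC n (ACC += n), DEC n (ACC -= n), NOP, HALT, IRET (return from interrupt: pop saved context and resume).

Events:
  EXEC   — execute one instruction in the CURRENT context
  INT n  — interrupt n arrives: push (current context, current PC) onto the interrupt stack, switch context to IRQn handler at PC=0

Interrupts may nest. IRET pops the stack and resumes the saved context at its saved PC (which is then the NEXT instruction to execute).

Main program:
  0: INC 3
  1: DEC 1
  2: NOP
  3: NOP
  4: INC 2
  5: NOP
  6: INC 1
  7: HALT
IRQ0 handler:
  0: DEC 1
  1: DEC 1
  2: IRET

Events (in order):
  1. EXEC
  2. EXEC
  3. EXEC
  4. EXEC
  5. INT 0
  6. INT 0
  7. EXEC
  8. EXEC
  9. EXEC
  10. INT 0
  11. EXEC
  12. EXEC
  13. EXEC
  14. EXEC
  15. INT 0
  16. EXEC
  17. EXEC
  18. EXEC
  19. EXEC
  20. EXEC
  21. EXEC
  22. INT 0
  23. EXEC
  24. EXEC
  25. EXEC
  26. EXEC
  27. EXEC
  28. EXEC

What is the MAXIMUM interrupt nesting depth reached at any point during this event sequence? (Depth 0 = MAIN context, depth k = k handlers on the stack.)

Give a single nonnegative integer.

Answer: 2

Derivation:
Event 1 (EXEC): [MAIN] PC=0: INC 3 -> ACC=3 [depth=0]
Event 2 (EXEC): [MAIN] PC=1: DEC 1 -> ACC=2 [depth=0]
Event 3 (EXEC): [MAIN] PC=2: NOP [depth=0]
Event 4 (EXEC): [MAIN] PC=3: NOP [depth=0]
Event 5 (INT 0): INT 0 arrives: push (MAIN, PC=4), enter IRQ0 at PC=0 (depth now 1) [depth=1]
Event 6 (INT 0): INT 0 arrives: push (IRQ0, PC=0), enter IRQ0 at PC=0 (depth now 2) [depth=2]
Event 7 (EXEC): [IRQ0] PC=0: DEC 1 -> ACC=1 [depth=2]
Event 8 (EXEC): [IRQ0] PC=1: DEC 1 -> ACC=0 [depth=2]
Event 9 (EXEC): [IRQ0] PC=2: IRET -> resume IRQ0 at PC=0 (depth now 1) [depth=1]
Event 10 (INT 0): INT 0 arrives: push (IRQ0, PC=0), enter IRQ0 at PC=0 (depth now 2) [depth=2]
Event 11 (EXEC): [IRQ0] PC=0: DEC 1 -> ACC=-1 [depth=2]
Event 12 (EXEC): [IRQ0] PC=1: DEC 1 -> ACC=-2 [depth=2]
Event 13 (EXEC): [IRQ0] PC=2: IRET -> resume IRQ0 at PC=0 (depth now 1) [depth=1]
Event 14 (EXEC): [IRQ0] PC=0: DEC 1 -> ACC=-3 [depth=1]
Event 15 (INT 0): INT 0 arrives: push (IRQ0, PC=1), enter IRQ0 at PC=0 (depth now 2) [depth=2]
Event 16 (EXEC): [IRQ0] PC=0: DEC 1 -> ACC=-4 [depth=2]
Event 17 (EXEC): [IRQ0] PC=1: DEC 1 -> ACC=-5 [depth=2]
Event 18 (EXEC): [IRQ0] PC=2: IRET -> resume IRQ0 at PC=1 (depth now 1) [depth=1]
Event 19 (EXEC): [IRQ0] PC=1: DEC 1 -> ACC=-6 [depth=1]
Event 20 (EXEC): [IRQ0] PC=2: IRET -> resume MAIN at PC=4 (depth now 0) [depth=0]
Event 21 (EXEC): [MAIN] PC=4: INC 2 -> ACC=-4 [depth=0]
Event 22 (INT 0): INT 0 arrives: push (MAIN, PC=5), enter IRQ0 at PC=0 (depth now 1) [depth=1]
Event 23 (EXEC): [IRQ0] PC=0: DEC 1 -> ACC=-5 [depth=1]
Event 24 (EXEC): [IRQ0] PC=1: DEC 1 -> ACC=-6 [depth=1]
Event 25 (EXEC): [IRQ0] PC=2: IRET -> resume MAIN at PC=5 (depth now 0) [depth=0]
Event 26 (EXEC): [MAIN] PC=5: NOP [depth=0]
Event 27 (EXEC): [MAIN] PC=6: INC 1 -> ACC=-5 [depth=0]
Event 28 (EXEC): [MAIN] PC=7: HALT [depth=0]
Max depth observed: 2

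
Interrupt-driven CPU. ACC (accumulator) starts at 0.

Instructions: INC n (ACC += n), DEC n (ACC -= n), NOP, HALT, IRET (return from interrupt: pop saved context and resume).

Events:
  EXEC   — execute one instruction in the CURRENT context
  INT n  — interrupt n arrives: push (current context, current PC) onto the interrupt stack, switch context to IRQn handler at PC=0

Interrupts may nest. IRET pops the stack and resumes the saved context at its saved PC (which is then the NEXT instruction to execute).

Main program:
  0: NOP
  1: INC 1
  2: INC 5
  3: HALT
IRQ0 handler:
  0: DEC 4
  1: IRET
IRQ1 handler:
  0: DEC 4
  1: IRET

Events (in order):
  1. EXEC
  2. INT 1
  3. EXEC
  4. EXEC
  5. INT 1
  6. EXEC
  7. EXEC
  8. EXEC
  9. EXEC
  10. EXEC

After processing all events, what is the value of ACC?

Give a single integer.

Answer: -2

Derivation:
Event 1 (EXEC): [MAIN] PC=0: NOP
Event 2 (INT 1): INT 1 arrives: push (MAIN, PC=1), enter IRQ1 at PC=0 (depth now 1)
Event 3 (EXEC): [IRQ1] PC=0: DEC 4 -> ACC=-4
Event 4 (EXEC): [IRQ1] PC=1: IRET -> resume MAIN at PC=1 (depth now 0)
Event 5 (INT 1): INT 1 arrives: push (MAIN, PC=1), enter IRQ1 at PC=0 (depth now 1)
Event 6 (EXEC): [IRQ1] PC=0: DEC 4 -> ACC=-8
Event 7 (EXEC): [IRQ1] PC=1: IRET -> resume MAIN at PC=1 (depth now 0)
Event 8 (EXEC): [MAIN] PC=1: INC 1 -> ACC=-7
Event 9 (EXEC): [MAIN] PC=2: INC 5 -> ACC=-2
Event 10 (EXEC): [MAIN] PC=3: HALT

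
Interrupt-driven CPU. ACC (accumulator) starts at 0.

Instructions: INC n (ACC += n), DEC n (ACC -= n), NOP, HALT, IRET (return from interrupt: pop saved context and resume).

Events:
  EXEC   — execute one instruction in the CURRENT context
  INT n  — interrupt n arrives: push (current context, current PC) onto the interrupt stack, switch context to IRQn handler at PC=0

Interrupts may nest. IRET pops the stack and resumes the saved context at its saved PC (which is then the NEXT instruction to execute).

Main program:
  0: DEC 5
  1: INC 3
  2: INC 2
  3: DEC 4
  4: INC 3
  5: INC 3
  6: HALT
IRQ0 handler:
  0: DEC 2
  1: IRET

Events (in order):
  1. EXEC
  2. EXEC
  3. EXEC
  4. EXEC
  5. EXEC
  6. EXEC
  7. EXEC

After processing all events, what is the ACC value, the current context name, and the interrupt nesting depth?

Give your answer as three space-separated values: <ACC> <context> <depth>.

Answer: 2 MAIN 0

Derivation:
Event 1 (EXEC): [MAIN] PC=0: DEC 5 -> ACC=-5
Event 2 (EXEC): [MAIN] PC=1: INC 3 -> ACC=-2
Event 3 (EXEC): [MAIN] PC=2: INC 2 -> ACC=0
Event 4 (EXEC): [MAIN] PC=3: DEC 4 -> ACC=-4
Event 5 (EXEC): [MAIN] PC=4: INC 3 -> ACC=-1
Event 6 (EXEC): [MAIN] PC=5: INC 3 -> ACC=2
Event 7 (EXEC): [MAIN] PC=6: HALT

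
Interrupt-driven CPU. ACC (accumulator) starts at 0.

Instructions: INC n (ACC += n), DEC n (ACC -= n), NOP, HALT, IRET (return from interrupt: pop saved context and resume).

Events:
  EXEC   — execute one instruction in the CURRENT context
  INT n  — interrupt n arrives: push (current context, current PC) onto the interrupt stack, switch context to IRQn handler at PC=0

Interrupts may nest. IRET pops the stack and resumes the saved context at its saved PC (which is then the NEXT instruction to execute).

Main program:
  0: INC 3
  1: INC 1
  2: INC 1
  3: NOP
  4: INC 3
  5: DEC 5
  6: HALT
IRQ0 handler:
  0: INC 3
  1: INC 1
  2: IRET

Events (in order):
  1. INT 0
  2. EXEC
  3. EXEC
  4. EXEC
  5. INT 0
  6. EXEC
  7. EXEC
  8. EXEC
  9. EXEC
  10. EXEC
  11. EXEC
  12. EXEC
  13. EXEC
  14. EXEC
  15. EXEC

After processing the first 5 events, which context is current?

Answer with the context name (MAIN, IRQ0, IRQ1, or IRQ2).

Event 1 (INT 0): INT 0 arrives: push (MAIN, PC=0), enter IRQ0 at PC=0 (depth now 1)
Event 2 (EXEC): [IRQ0] PC=0: INC 3 -> ACC=3
Event 3 (EXEC): [IRQ0] PC=1: INC 1 -> ACC=4
Event 4 (EXEC): [IRQ0] PC=2: IRET -> resume MAIN at PC=0 (depth now 0)
Event 5 (INT 0): INT 0 arrives: push (MAIN, PC=0), enter IRQ0 at PC=0 (depth now 1)

Answer: IRQ0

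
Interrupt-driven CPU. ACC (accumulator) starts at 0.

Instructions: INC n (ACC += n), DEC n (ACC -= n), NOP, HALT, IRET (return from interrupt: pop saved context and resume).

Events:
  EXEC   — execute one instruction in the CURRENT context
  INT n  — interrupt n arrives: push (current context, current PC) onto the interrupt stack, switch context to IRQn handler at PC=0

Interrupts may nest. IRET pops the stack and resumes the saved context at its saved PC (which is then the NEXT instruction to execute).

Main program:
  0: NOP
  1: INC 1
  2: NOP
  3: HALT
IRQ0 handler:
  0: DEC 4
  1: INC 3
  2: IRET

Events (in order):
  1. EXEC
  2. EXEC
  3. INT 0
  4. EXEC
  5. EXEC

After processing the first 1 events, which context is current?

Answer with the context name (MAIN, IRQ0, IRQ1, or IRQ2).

Answer: MAIN

Derivation:
Event 1 (EXEC): [MAIN] PC=0: NOP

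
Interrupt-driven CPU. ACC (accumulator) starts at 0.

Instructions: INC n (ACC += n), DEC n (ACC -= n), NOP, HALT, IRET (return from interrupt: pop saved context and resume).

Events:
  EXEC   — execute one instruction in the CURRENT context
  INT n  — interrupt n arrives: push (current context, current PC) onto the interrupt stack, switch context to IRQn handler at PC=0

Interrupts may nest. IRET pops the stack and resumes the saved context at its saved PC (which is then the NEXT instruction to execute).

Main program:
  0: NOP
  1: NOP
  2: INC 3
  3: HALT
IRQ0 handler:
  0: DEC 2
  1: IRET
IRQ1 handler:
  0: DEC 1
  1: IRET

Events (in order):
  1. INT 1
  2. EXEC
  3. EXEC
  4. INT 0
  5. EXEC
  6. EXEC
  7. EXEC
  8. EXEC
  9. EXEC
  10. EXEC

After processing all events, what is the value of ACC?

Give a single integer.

Answer: 0

Derivation:
Event 1 (INT 1): INT 1 arrives: push (MAIN, PC=0), enter IRQ1 at PC=0 (depth now 1)
Event 2 (EXEC): [IRQ1] PC=0: DEC 1 -> ACC=-1
Event 3 (EXEC): [IRQ1] PC=1: IRET -> resume MAIN at PC=0 (depth now 0)
Event 4 (INT 0): INT 0 arrives: push (MAIN, PC=0), enter IRQ0 at PC=0 (depth now 1)
Event 5 (EXEC): [IRQ0] PC=0: DEC 2 -> ACC=-3
Event 6 (EXEC): [IRQ0] PC=1: IRET -> resume MAIN at PC=0 (depth now 0)
Event 7 (EXEC): [MAIN] PC=0: NOP
Event 8 (EXEC): [MAIN] PC=1: NOP
Event 9 (EXEC): [MAIN] PC=2: INC 3 -> ACC=0
Event 10 (EXEC): [MAIN] PC=3: HALT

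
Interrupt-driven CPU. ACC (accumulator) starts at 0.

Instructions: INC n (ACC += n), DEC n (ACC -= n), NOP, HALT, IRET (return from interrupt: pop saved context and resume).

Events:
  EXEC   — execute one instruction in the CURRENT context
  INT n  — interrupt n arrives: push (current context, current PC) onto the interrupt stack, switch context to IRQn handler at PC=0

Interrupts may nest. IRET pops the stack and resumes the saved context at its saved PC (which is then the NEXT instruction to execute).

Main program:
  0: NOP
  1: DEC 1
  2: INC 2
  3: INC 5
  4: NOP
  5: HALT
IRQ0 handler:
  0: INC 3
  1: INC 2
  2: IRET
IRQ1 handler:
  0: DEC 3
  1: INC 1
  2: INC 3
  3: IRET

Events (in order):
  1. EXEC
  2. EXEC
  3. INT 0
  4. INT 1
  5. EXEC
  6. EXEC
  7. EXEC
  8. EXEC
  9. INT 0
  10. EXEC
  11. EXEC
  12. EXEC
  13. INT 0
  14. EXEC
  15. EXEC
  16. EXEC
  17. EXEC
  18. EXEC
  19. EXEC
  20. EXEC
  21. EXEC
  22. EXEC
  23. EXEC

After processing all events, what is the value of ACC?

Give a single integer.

Event 1 (EXEC): [MAIN] PC=0: NOP
Event 2 (EXEC): [MAIN] PC=1: DEC 1 -> ACC=-1
Event 3 (INT 0): INT 0 arrives: push (MAIN, PC=2), enter IRQ0 at PC=0 (depth now 1)
Event 4 (INT 1): INT 1 arrives: push (IRQ0, PC=0), enter IRQ1 at PC=0 (depth now 2)
Event 5 (EXEC): [IRQ1] PC=0: DEC 3 -> ACC=-4
Event 6 (EXEC): [IRQ1] PC=1: INC 1 -> ACC=-3
Event 7 (EXEC): [IRQ1] PC=2: INC 3 -> ACC=0
Event 8 (EXEC): [IRQ1] PC=3: IRET -> resume IRQ0 at PC=0 (depth now 1)
Event 9 (INT 0): INT 0 arrives: push (IRQ0, PC=0), enter IRQ0 at PC=0 (depth now 2)
Event 10 (EXEC): [IRQ0] PC=0: INC 3 -> ACC=3
Event 11 (EXEC): [IRQ0] PC=1: INC 2 -> ACC=5
Event 12 (EXEC): [IRQ0] PC=2: IRET -> resume IRQ0 at PC=0 (depth now 1)
Event 13 (INT 0): INT 0 arrives: push (IRQ0, PC=0), enter IRQ0 at PC=0 (depth now 2)
Event 14 (EXEC): [IRQ0] PC=0: INC 3 -> ACC=8
Event 15 (EXEC): [IRQ0] PC=1: INC 2 -> ACC=10
Event 16 (EXEC): [IRQ0] PC=2: IRET -> resume IRQ0 at PC=0 (depth now 1)
Event 17 (EXEC): [IRQ0] PC=0: INC 3 -> ACC=13
Event 18 (EXEC): [IRQ0] PC=1: INC 2 -> ACC=15
Event 19 (EXEC): [IRQ0] PC=2: IRET -> resume MAIN at PC=2 (depth now 0)
Event 20 (EXEC): [MAIN] PC=2: INC 2 -> ACC=17
Event 21 (EXEC): [MAIN] PC=3: INC 5 -> ACC=22
Event 22 (EXEC): [MAIN] PC=4: NOP
Event 23 (EXEC): [MAIN] PC=5: HALT

Answer: 22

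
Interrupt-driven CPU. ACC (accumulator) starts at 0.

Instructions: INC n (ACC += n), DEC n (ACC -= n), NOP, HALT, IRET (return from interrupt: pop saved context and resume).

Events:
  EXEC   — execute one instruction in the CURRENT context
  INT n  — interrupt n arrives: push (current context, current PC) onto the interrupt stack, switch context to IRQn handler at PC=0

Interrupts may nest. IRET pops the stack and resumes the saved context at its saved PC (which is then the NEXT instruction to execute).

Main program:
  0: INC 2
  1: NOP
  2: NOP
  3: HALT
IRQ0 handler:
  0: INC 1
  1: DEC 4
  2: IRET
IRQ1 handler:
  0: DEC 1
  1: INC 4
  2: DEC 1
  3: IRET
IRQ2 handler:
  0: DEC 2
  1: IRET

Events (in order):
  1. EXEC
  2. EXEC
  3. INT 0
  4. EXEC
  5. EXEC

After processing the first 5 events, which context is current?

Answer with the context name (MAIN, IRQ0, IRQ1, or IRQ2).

Event 1 (EXEC): [MAIN] PC=0: INC 2 -> ACC=2
Event 2 (EXEC): [MAIN] PC=1: NOP
Event 3 (INT 0): INT 0 arrives: push (MAIN, PC=2), enter IRQ0 at PC=0 (depth now 1)
Event 4 (EXEC): [IRQ0] PC=0: INC 1 -> ACC=3
Event 5 (EXEC): [IRQ0] PC=1: DEC 4 -> ACC=-1

Answer: IRQ0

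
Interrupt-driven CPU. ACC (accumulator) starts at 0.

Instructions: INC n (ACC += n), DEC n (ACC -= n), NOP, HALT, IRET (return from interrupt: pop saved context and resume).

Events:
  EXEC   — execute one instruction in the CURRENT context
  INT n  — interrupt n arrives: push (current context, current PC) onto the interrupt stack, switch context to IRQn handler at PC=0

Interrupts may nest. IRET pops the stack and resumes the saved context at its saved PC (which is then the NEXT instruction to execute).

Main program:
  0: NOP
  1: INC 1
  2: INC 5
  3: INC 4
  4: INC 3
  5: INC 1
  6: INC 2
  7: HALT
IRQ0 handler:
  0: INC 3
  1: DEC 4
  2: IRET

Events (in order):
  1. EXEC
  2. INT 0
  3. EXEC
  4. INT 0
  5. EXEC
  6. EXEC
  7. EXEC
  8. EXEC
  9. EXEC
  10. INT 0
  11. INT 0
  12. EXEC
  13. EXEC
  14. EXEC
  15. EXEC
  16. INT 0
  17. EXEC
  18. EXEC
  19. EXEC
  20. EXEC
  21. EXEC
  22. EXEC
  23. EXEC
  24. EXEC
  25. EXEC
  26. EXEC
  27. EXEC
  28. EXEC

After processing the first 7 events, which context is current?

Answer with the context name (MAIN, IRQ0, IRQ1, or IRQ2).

Event 1 (EXEC): [MAIN] PC=0: NOP
Event 2 (INT 0): INT 0 arrives: push (MAIN, PC=1), enter IRQ0 at PC=0 (depth now 1)
Event 3 (EXEC): [IRQ0] PC=0: INC 3 -> ACC=3
Event 4 (INT 0): INT 0 arrives: push (IRQ0, PC=1), enter IRQ0 at PC=0 (depth now 2)
Event 5 (EXEC): [IRQ0] PC=0: INC 3 -> ACC=6
Event 6 (EXEC): [IRQ0] PC=1: DEC 4 -> ACC=2
Event 7 (EXEC): [IRQ0] PC=2: IRET -> resume IRQ0 at PC=1 (depth now 1)

Answer: IRQ0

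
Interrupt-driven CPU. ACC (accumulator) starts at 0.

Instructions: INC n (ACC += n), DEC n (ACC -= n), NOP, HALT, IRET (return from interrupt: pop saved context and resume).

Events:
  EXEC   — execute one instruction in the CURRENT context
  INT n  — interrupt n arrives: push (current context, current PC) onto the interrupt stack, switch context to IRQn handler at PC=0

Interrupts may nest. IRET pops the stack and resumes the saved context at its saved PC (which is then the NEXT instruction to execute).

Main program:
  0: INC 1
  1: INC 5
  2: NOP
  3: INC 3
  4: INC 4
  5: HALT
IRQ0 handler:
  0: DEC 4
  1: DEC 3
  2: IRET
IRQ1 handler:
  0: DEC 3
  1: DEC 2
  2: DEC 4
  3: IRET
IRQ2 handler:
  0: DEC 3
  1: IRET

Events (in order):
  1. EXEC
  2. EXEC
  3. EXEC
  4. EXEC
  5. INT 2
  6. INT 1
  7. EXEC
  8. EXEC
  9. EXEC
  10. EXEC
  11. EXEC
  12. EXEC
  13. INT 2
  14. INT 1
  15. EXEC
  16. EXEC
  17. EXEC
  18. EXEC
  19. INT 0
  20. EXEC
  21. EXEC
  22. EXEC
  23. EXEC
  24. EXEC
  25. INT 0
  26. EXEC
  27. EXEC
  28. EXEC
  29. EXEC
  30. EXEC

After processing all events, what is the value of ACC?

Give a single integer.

Answer: -25

Derivation:
Event 1 (EXEC): [MAIN] PC=0: INC 1 -> ACC=1
Event 2 (EXEC): [MAIN] PC=1: INC 5 -> ACC=6
Event 3 (EXEC): [MAIN] PC=2: NOP
Event 4 (EXEC): [MAIN] PC=3: INC 3 -> ACC=9
Event 5 (INT 2): INT 2 arrives: push (MAIN, PC=4), enter IRQ2 at PC=0 (depth now 1)
Event 6 (INT 1): INT 1 arrives: push (IRQ2, PC=0), enter IRQ1 at PC=0 (depth now 2)
Event 7 (EXEC): [IRQ1] PC=0: DEC 3 -> ACC=6
Event 8 (EXEC): [IRQ1] PC=1: DEC 2 -> ACC=4
Event 9 (EXEC): [IRQ1] PC=2: DEC 4 -> ACC=0
Event 10 (EXEC): [IRQ1] PC=3: IRET -> resume IRQ2 at PC=0 (depth now 1)
Event 11 (EXEC): [IRQ2] PC=0: DEC 3 -> ACC=-3
Event 12 (EXEC): [IRQ2] PC=1: IRET -> resume MAIN at PC=4 (depth now 0)
Event 13 (INT 2): INT 2 arrives: push (MAIN, PC=4), enter IRQ2 at PC=0 (depth now 1)
Event 14 (INT 1): INT 1 arrives: push (IRQ2, PC=0), enter IRQ1 at PC=0 (depth now 2)
Event 15 (EXEC): [IRQ1] PC=0: DEC 3 -> ACC=-6
Event 16 (EXEC): [IRQ1] PC=1: DEC 2 -> ACC=-8
Event 17 (EXEC): [IRQ1] PC=2: DEC 4 -> ACC=-12
Event 18 (EXEC): [IRQ1] PC=3: IRET -> resume IRQ2 at PC=0 (depth now 1)
Event 19 (INT 0): INT 0 arrives: push (IRQ2, PC=0), enter IRQ0 at PC=0 (depth now 2)
Event 20 (EXEC): [IRQ0] PC=0: DEC 4 -> ACC=-16
Event 21 (EXEC): [IRQ0] PC=1: DEC 3 -> ACC=-19
Event 22 (EXEC): [IRQ0] PC=2: IRET -> resume IRQ2 at PC=0 (depth now 1)
Event 23 (EXEC): [IRQ2] PC=0: DEC 3 -> ACC=-22
Event 24 (EXEC): [IRQ2] PC=1: IRET -> resume MAIN at PC=4 (depth now 0)
Event 25 (INT 0): INT 0 arrives: push (MAIN, PC=4), enter IRQ0 at PC=0 (depth now 1)
Event 26 (EXEC): [IRQ0] PC=0: DEC 4 -> ACC=-26
Event 27 (EXEC): [IRQ0] PC=1: DEC 3 -> ACC=-29
Event 28 (EXEC): [IRQ0] PC=2: IRET -> resume MAIN at PC=4 (depth now 0)
Event 29 (EXEC): [MAIN] PC=4: INC 4 -> ACC=-25
Event 30 (EXEC): [MAIN] PC=5: HALT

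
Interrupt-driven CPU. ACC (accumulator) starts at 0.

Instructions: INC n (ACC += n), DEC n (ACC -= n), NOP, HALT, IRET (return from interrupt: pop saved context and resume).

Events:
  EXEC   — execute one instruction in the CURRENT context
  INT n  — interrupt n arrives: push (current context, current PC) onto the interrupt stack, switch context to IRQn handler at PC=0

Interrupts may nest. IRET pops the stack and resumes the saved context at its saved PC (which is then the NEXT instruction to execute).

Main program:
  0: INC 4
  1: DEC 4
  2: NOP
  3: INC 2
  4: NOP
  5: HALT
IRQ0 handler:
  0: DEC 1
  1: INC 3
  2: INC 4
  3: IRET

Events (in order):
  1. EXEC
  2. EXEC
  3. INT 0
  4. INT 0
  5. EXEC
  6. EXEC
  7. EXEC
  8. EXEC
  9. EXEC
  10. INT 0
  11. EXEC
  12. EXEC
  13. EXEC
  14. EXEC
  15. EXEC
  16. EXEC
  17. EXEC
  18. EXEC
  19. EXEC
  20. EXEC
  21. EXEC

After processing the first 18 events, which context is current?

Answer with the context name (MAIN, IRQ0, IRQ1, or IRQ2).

Event 1 (EXEC): [MAIN] PC=0: INC 4 -> ACC=4
Event 2 (EXEC): [MAIN] PC=1: DEC 4 -> ACC=0
Event 3 (INT 0): INT 0 arrives: push (MAIN, PC=2), enter IRQ0 at PC=0 (depth now 1)
Event 4 (INT 0): INT 0 arrives: push (IRQ0, PC=0), enter IRQ0 at PC=0 (depth now 2)
Event 5 (EXEC): [IRQ0] PC=0: DEC 1 -> ACC=-1
Event 6 (EXEC): [IRQ0] PC=1: INC 3 -> ACC=2
Event 7 (EXEC): [IRQ0] PC=2: INC 4 -> ACC=6
Event 8 (EXEC): [IRQ0] PC=3: IRET -> resume IRQ0 at PC=0 (depth now 1)
Event 9 (EXEC): [IRQ0] PC=0: DEC 1 -> ACC=5
Event 10 (INT 0): INT 0 arrives: push (IRQ0, PC=1), enter IRQ0 at PC=0 (depth now 2)
Event 11 (EXEC): [IRQ0] PC=0: DEC 1 -> ACC=4
Event 12 (EXEC): [IRQ0] PC=1: INC 3 -> ACC=7
Event 13 (EXEC): [IRQ0] PC=2: INC 4 -> ACC=11
Event 14 (EXEC): [IRQ0] PC=3: IRET -> resume IRQ0 at PC=1 (depth now 1)
Event 15 (EXEC): [IRQ0] PC=1: INC 3 -> ACC=14
Event 16 (EXEC): [IRQ0] PC=2: INC 4 -> ACC=18
Event 17 (EXEC): [IRQ0] PC=3: IRET -> resume MAIN at PC=2 (depth now 0)
Event 18 (EXEC): [MAIN] PC=2: NOP

Answer: MAIN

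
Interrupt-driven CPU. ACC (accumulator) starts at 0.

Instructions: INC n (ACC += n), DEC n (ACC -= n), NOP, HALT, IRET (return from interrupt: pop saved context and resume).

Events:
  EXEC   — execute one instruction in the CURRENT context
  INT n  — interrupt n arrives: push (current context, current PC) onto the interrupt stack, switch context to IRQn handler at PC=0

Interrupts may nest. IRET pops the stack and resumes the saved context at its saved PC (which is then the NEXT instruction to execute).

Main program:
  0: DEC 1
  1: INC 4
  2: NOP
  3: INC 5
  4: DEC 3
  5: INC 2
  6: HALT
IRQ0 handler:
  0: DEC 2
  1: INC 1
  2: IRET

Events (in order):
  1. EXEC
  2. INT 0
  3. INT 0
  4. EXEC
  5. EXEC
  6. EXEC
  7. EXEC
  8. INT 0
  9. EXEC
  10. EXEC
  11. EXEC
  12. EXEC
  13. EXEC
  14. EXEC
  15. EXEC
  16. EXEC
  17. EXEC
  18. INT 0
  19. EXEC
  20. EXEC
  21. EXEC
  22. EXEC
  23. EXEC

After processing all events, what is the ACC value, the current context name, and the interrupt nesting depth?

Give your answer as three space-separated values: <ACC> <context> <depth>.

Answer: 3 MAIN 0

Derivation:
Event 1 (EXEC): [MAIN] PC=0: DEC 1 -> ACC=-1
Event 2 (INT 0): INT 0 arrives: push (MAIN, PC=1), enter IRQ0 at PC=0 (depth now 1)
Event 3 (INT 0): INT 0 arrives: push (IRQ0, PC=0), enter IRQ0 at PC=0 (depth now 2)
Event 4 (EXEC): [IRQ0] PC=0: DEC 2 -> ACC=-3
Event 5 (EXEC): [IRQ0] PC=1: INC 1 -> ACC=-2
Event 6 (EXEC): [IRQ0] PC=2: IRET -> resume IRQ0 at PC=0 (depth now 1)
Event 7 (EXEC): [IRQ0] PC=0: DEC 2 -> ACC=-4
Event 8 (INT 0): INT 0 arrives: push (IRQ0, PC=1), enter IRQ0 at PC=0 (depth now 2)
Event 9 (EXEC): [IRQ0] PC=0: DEC 2 -> ACC=-6
Event 10 (EXEC): [IRQ0] PC=1: INC 1 -> ACC=-5
Event 11 (EXEC): [IRQ0] PC=2: IRET -> resume IRQ0 at PC=1 (depth now 1)
Event 12 (EXEC): [IRQ0] PC=1: INC 1 -> ACC=-4
Event 13 (EXEC): [IRQ0] PC=2: IRET -> resume MAIN at PC=1 (depth now 0)
Event 14 (EXEC): [MAIN] PC=1: INC 4 -> ACC=0
Event 15 (EXEC): [MAIN] PC=2: NOP
Event 16 (EXEC): [MAIN] PC=3: INC 5 -> ACC=5
Event 17 (EXEC): [MAIN] PC=4: DEC 3 -> ACC=2
Event 18 (INT 0): INT 0 arrives: push (MAIN, PC=5), enter IRQ0 at PC=0 (depth now 1)
Event 19 (EXEC): [IRQ0] PC=0: DEC 2 -> ACC=0
Event 20 (EXEC): [IRQ0] PC=1: INC 1 -> ACC=1
Event 21 (EXEC): [IRQ0] PC=2: IRET -> resume MAIN at PC=5 (depth now 0)
Event 22 (EXEC): [MAIN] PC=5: INC 2 -> ACC=3
Event 23 (EXEC): [MAIN] PC=6: HALT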